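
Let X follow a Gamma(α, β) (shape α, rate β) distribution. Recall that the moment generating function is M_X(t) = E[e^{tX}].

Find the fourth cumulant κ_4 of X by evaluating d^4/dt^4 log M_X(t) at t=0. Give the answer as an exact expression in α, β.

κ_4 = K^(4)(0) = 6*α/β^4

M_X(t) = (β/(β - t))^α
K_X(t) = log M_X(t) = α*(log(β) - log(β - t))
K^(4)(t) = 6*α/(β^4 - 4*β^3*t + 6*β^2*t^2 - 4*β*t^3 + t^4)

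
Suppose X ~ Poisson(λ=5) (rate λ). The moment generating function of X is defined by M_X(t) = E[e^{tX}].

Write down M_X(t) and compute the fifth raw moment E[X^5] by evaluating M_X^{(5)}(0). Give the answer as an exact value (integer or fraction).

M_X(t) = e^(5*e^(t) - 5)
M′(t) = 5*e^(-5)*e^(t)*e^(5*e^(t))
M′′(t) = (25*e^(2*t)*e^(5*e^(t)) + 5*e^(t)*e^(5*e^(t)))*e^(-5)
M′′′(t) = (125*e^(3*t)*e^(5*e^(t)) + 75*e^(2*t)*e^(5*e^(t)) + 5*e^(t)*e^(5*e^(t)))*e^(-5)
M′′′′(t) = (625*e^(4*t)*e^(5*e^(t)) + 750*e^(3*t)*e^(5*e^(t)) + 175*e^(2*t)*e^(5*e^(t)) + 5*e^(t)*e^(5*e^(t)))*e^(-5)
M′′′′′(t) = (3125*e^(5*t)*e^(5*e^(t)) + 6250*e^(4*t)*e^(5*e^(t)) + 3125*e^(3*t)*e^(5*e^(t)) + 375*e^(2*t)*e^(5*e^(t)) + 5*e^(t)*e^(5*e^(t)))*e^(-5)

E[X^5] = M′′′′′(0) = 12880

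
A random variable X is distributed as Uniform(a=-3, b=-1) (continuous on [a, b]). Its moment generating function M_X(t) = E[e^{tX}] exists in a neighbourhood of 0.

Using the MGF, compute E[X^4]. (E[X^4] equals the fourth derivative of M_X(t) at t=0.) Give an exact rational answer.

E[X^4] = d^4M/dt^4 |_{t=0} = 121/5

M_X(t) = (e^(-t) - e^(-3*t))/(2*t)
dM/dt = (-t*e^(2*t) + 3*t - e^(2*t) + 1)*e^(-3*t)/(2*t^2)
d^2M/dt^2 = (t^2*e^(2*t) - 9*t^2 + 2*t*e^(2*t) - 6*t + 2*e^(2*t) - 2)*e^(-3*t)/(2*t^3)
d^3M/dt^3 = (-t^3*e^(2*t) + 27*t^3 - 3*t^2*e^(2*t) + 27*t^2 - 6*t*e^(2*t) + 18*t - 6*e^(2*t) + 6)*e^(-3*t)/(2*t^4)
d^4M/dt^4 = (t^4*e^(2*t) - 81*t^4 + 4*t^3*e^(2*t) - 108*t^3 + 12*t^2*e^(2*t) - 108*t^2 + 24*t*e^(2*t) - 72*t + 24*e^(2*t) - 24)*e^(-3*t)/(2*t^5)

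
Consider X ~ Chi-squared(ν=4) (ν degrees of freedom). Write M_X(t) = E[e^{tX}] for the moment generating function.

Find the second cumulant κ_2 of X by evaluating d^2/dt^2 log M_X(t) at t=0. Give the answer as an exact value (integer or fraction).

M_X(t) = (1 - 2*t)^(-2)
K_X(t) = log M_X(t) = -2*log(1 - 2*t)
D^2[K](t) = 8/(4*t^2 - 4*t + 1)

κ_2 = D^2[K](0) = 8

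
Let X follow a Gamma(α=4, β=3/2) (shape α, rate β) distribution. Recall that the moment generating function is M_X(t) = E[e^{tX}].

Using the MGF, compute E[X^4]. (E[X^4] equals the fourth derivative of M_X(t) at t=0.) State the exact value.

E[X^4] = D^4[M](0) = 4480/27

M_X(t) = 81/(16*(3/2 - t)^4)
D^4[M](t) = 1088640/(256*t^8 - 3072*t^7 + 16128*t^6 - 48384*t^5 + 90720*t^4 - 108864*t^3 + 81648*t^2 - 34992*t + 6561)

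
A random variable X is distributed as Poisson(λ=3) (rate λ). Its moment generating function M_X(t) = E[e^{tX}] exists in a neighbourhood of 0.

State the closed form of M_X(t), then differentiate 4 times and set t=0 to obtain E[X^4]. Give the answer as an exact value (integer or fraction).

M_X(t) = e^(3*e^(t) - 3)
dM/dt = 3*e^(-3)*e^(t)*e^(3*e^(t))
d^2M/dt^2 = (9*e^(2*t)*e^(3*e^(t)) + 3*e^(t)*e^(3*e^(t)))*e^(-3)
d^3M/dt^3 = (27*e^(3*t)*e^(3*e^(t)) + 27*e^(2*t)*e^(3*e^(t)) + 3*e^(t)*e^(3*e^(t)))*e^(-3)
d^4M/dt^4 = (81*e^(4*t)*e^(3*e^(t)) + 162*e^(3*t)*e^(3*e^(t)) + 63*e^(2*t)*e^(3*e^(t)) + 3*e^(t)*e^(3*e^(t)))*e^(-3)

E[X^4] = d^4M/dt^4 |_{t=0} = 309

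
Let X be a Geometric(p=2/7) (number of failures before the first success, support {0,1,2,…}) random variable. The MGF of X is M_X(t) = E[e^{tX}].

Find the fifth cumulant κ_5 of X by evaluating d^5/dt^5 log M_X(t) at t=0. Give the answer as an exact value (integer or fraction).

κ_5 = K^(5)(0) = 5565

M_X(t) = 2/(7*(1 - 5*e^(t)/7))
K_X(t) = log M_X(t) = -log(1 - 5*e^(t)/7) - log(7) + log(2)
K^(5)(t) = (-4375*e^(4*t) - 67375*e^(3*t) - 94325*e^(2*t) - 12005*e^(t))/(3125*e^(5*t) - 21875*e^(4*t) + 61250*e^(3*t) - 85750*e^(2*t) + 60025*e^(t) - 16807)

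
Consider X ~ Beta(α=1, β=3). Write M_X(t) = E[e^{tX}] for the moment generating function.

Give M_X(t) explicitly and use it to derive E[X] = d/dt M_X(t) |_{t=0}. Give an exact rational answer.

E[X] = D[M](0) = 1/4

M_X(t) = ₁F₁(1; 4; t)
D[M](t) = ₁F₁(2; 5; t)/4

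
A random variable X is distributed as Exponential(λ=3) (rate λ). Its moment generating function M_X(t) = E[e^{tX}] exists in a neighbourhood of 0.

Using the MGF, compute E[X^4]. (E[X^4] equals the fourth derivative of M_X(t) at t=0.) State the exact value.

M_X(t) = 3/(3 - t)
M^(4)(t) = -72/(t^5 - 15*t^4 + 90*t^3 - 270*t^2 + 405*t - 243)

E[X^4] = M^(4)(0) = 8/27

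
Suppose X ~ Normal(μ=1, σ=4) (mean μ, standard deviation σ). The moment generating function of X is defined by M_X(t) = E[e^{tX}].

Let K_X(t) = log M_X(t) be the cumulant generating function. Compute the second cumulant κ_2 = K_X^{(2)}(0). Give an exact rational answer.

κ_2 = D^2[K](0) = 16

M_X(t) = e^(8*t^2 + t)
K_X(t) = log M_X(t) = 8*t^2 + t
D^2[K](t) = 16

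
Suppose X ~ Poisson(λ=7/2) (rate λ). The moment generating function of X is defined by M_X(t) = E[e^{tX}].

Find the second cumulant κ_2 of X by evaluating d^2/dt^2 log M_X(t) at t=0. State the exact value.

κ_2 = d^2K/dt^2 |_{t=0} = 7/2

M_X(t) = e^(7*e^(t)/2 - 7/2)
K_X(t) = log M_X(t) = 7*e^(t)/2 - 7/2
dK/dt = 7*e^(t)/2
d^2K/dt^2 = 7*e^(t)/2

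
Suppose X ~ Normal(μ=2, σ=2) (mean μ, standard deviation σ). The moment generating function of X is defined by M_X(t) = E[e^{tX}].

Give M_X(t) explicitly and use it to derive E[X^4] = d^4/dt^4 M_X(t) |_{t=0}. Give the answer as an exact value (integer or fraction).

M_X(t) = e^(2*t^2 + 2*t)
M^(4)(t) = 256*t^4*e^(2*t)*e^(2*t^2) + 512*t^3*e^(2*t)*e^(2*t^2) + 768*t^2*e^(2*t)*e^(2*t^2) + 512*t*e^(2*t)*e^(2*t^2) + 160*e^(2*t)*e^(2*t^2)

E[X^4] = M^(4)(0) = 160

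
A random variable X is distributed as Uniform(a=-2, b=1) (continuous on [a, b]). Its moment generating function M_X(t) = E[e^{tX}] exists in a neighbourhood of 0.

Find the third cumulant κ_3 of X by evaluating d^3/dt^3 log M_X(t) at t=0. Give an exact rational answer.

M_X(t) = (e^(t) - e^(-2*t))/(3*t)
K_X(t) = log M_X(t) = -log(t) + log(e^(t) - e^(-2*t)) - log(3)
D^3[K](t) = (27*t^3*e^(6*t) + 27*t^3*e^(3*t) - 2*e^(9*t) + 6*e^(6*t) - 6*e^(3*t) + 2)/(t^3*e^(9*t) - 3*t^3*e^(6*t) + 3*t^3*e^(3*t) - t^3)

κ_3 = D^3[K](0) = 0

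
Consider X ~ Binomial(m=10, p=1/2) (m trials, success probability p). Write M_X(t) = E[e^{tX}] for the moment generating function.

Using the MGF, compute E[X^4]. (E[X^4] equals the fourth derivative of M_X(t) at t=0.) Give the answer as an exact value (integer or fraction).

E[X^4] = M^(4)(0) = 2035/2

M_X(t) = (e^(t)/2 + 1/2)^10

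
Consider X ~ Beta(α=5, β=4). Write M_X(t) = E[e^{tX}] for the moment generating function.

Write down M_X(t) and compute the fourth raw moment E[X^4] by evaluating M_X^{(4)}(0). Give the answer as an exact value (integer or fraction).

M_X(t) = ₁F₁(5; 9; t)
D^4[M](t) = 14*₁F₁(9; 13; t)/99

E[X^4] = D^4[M](0) = 14/99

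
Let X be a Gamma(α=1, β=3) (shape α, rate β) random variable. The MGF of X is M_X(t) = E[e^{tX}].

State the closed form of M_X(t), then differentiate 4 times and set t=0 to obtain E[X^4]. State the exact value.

E[X^4] = D^4[M](0) = 8/27

M_X(t) = 3/(3 - t)
D^4[M](t) = -72/(t^5 - 15*t^4 + 90*t^3 - 270*t^2 + 405*t - 243)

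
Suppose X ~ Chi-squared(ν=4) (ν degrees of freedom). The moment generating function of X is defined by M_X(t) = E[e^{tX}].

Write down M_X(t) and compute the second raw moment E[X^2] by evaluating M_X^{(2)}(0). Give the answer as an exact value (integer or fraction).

M_X(t) = (1 - 2*t)^(-2)
M′(t) = -4/(8*t^3 - 12*t^2 + 6*t - 1)
M′′(t) = 24/(16*t^4 - 32*t^3 + 24*t^2 - 8*t + 1)

E[X^2] = M′′(0) = 24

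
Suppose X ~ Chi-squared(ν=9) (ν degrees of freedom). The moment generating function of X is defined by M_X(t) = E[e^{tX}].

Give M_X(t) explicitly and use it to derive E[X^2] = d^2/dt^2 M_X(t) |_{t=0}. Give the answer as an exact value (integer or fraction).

E[X^2] = M′′(0) = 99

M_X(t) = (1 - 2*t)^(-9/2)
M′(t) = -9/(32*t^5*√(1 - 2*t) - 80*t^4*√(1 - 2*t) + 80*t^3*√(1 - 2*t) - 40*t^2*√(1 - 2*t) + 10*t*√(1 - 2*t) - √(1 - 2*t))
M′′(t) = 99/(64*t^6*√(1 - 2*t) - 192*t^5*√(1 - 2*t) + 240*t^4*√(1 - 2*t) - 160*t^3*√(1 - 2*t) + 60*t^2*√(1 - 2*t) - 12*t*√(1 - 2*t) + √(1 - 2*t))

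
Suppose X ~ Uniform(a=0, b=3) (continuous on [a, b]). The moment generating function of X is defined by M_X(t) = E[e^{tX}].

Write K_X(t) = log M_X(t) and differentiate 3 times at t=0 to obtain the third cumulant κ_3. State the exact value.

M_X(t) = (e^(3*t) - 1)/(3*t)
K_X(t) = log M_X(t) = -log(t) + log(e^(3*t) - 1) - log(3)
K′(t) = (3*t*e^(3*t) - e^(3*t) + 1)/(t*e^(3*t) - t)
K′′(t) = (-9*t^2*e^(3*t) + e^(6*t) - 2*e^(3*t) + 1)/(t^2*e^(6*t) - 2*t^2*e^(3*t) + t^2)
K′′′(t) = (27*t^3*e^(6*t) + 27*t^3*e^(3*t) - 2*e^(9*t) + 6*e^(6*t) - 6*e^(3*t) + 2)/(t^3*e^(9*t) - 3*t^3*e^(6*t) + 3*t^3*e^(3*t) - t^3)

κ_3 = K′′′(0) = 0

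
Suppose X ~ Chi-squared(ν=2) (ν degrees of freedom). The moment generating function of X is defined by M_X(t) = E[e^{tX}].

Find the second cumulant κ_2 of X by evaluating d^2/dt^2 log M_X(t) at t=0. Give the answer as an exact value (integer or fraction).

κ_2 = K^(2)(0) = 4

M_X(t) = 1/(1 - 2*t)
K_X(t) = log M_X(t) = -log(1 - 2*t)
K^(2)(t) = 4/(4*t^2 - 4*t + 1)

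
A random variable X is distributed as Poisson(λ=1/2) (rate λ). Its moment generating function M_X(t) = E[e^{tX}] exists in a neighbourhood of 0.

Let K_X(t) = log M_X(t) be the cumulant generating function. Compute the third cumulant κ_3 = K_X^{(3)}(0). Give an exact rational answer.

M_X(t) = e^(e^(t)/2 - 1/2)
K_X(t) = log M_X(t) = e^(t)/2 - 1/2
K^(3)(t) = e^(t)/2

κ_3 = K^(3)(0) = 1/2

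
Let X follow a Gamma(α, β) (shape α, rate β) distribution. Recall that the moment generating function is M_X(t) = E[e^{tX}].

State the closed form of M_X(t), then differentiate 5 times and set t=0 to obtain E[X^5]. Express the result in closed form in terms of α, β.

E[X^5] = M′′′′′(0) = α*(α^4 + 10*α^3 + 35*α^2 + 50*α + 24)/β^5

M_X(t) = (β/(β - t))^α
M′(t) = -α*β^α*(1/(β - t))^α/(-β + t)
M′′(t) = (α^2*β^α*(1/(β - t))^α + α*β^α*(1/(β - t))^α)/(β^2 - 2*β*t + t^2)
M′′′(t) = (-α^3*β^α*(1/(β - t))^α - 3*α^2*β^α*(1/(β - t))^α - 2*α*β^α*(1/(β - t))^α)/(-β^3 + 3*β^2*t - 3*β*t^2 + t^3)
M′′′′(t) = (α^4*β^α*(1/(β - t))^α + 6*α^3*β^α*(1/(β - t))^α + 11*α^2*β^α*(1/(β - t))^α + 6*α*β^α*(1/(β - t))^α)/(β^4 - 4*β^3*t + 6*β^2*t^2 - 4*β*t^3 + t^4)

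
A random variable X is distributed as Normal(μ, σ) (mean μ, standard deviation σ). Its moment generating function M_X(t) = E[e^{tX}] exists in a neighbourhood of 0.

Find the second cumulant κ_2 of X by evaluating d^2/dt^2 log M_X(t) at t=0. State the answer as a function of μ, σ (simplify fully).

M_X(t) = e^(μ*t + σ^2*t^2/2)
K_X(t) = log M_X(t) = μ*t + σ^2*t^2/2
K′(t) = μ + σ^2*t
K′′(t) = σ^2

κ_2 = K′′(0) = σ^2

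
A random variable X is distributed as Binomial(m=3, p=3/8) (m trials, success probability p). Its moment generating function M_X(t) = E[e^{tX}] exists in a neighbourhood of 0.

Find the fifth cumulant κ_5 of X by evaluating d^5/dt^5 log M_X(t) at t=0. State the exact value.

M_X(t) = (3*e^(t)/8 + 5/8)^3
K_X(t) = log M_X(t) = 3*log(3*e^(t)/8 + 5/8)
dK/dt = 9*e^(t)/(3*e^(t) + 5)
d^2K/dt^2 = 45*e^(t)/(9*e^(2*t) + 30*e^(t) + 25)
d^3K/dt^3 = (-135*e^(2*t) + 225*e^(t))/(27*e^(3*t) + 135*e^(2*t) + 225*e^(t) + 125)
d^4K/dt^4 = (405*e^(3*t) - 2700*e^(2*t) + 1125*e^(t))/(81*e^(4*t) + 540*e^(3*t) + 1350*e^(2*t) + 1500*e^(t) + 625)
d^5K/dt^5 = (-1215*e^(4*t) + 22275*e^(3*t) - 37125*e^(2*t) + 5625*e^(t))/(243*e^(5*t) + 2025*e^(4*t) + 6750*e^(3*t) + 11250*e^(2*t) + 9375*e^(t) + 3125)

κ_5 = d^5K/dt^5 |_{t=0} = -1305/4096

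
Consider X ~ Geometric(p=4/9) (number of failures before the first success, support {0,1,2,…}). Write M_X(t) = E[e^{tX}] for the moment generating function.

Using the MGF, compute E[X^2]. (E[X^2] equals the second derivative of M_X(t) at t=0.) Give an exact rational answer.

M_X(t) = 4/(9*(1 - 5*e^(t)/9))
D^2[M](t) = (-100*e^(2*t) - 180*e^(t))/(125*e^(3*t) - 675*e^(2*t) + 1215*e^(t) - 729)

E[X^2] = D^2[M](0) = 35/8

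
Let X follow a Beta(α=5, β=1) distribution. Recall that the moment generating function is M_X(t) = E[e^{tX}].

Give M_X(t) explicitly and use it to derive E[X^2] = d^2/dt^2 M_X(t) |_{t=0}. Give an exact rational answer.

M_X(t) = ₁F₁(5; 6; t)
D^2[M](t) = 5*₁F₁(7; 8; t)/7

E[X^2] = D^2[M](0) = 5/7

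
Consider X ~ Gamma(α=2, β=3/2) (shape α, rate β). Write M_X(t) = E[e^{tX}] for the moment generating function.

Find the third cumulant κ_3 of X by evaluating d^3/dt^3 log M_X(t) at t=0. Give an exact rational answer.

M_X(t) = 9/(4*(3/2 - t)^2)
K_X(t) = log M_X(t) = -2*log(3/2 - t) - 2*log(2) + 2*log(3)
K^(3)(t) = -32/(8*t^3 - 36*t^2 + 54*t - 27)

κ_3 = K^(3)(0) = 32/27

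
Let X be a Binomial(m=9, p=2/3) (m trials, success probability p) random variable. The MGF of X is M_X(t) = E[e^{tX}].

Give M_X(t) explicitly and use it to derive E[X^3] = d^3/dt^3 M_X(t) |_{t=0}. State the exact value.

M_X(t) = (2*e^(t)/3 + 1/3)^9

E[X^3] = M′′′(0) = 754/3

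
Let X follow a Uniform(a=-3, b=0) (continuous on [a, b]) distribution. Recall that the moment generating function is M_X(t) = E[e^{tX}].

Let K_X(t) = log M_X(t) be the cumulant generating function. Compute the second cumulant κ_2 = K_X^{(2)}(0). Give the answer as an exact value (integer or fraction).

M_X(t) = (1 - e^(-3*t))/(3*t)
K_X(t) = log M_X(t) = -log(t) + log(1 - e^(-3*t)) - log(3)
D^2[K](t) = (-9*t^2*e^(3*t) + e^(6*t) - 2*e^(3*t) + 1)/(t^2*e^(6*t) - 2*t^2*e^(3*t) + t^2)

κ_2 = D^2[K](0) = 3/4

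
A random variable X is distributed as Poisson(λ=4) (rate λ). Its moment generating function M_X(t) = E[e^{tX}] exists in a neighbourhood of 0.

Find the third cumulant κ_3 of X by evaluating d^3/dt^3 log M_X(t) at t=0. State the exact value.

M_X(t) = e^(4*e^(t) - 4)
K_X(t) = log M_X(t) = 4*e^(t) - 4
D^3[K](t) = 4*e^(t)

κ_3 = D^3[K](0) = 4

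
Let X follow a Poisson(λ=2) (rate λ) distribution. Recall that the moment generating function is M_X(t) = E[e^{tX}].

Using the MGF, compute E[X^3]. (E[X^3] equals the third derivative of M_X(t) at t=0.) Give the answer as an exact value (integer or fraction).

M_X(t) = e^(2*e^(t) - 2)
dM/dt = 2*e^(-2)*e^(t)*e^(2*e^(t))
d^2M/dt^2 = (4*e^(2*t)*e^(2*e^(t)) + 2*e^(t)*e^(2*e^(t)))*e^(-2)
d^3M/dt^3 = (8*e^(3*t)*e^(2*e^(t)) + 12*e^(2*t)*e^(2*e^(t)) + 2*e^(t)*e^(2*e^(t)))*e^(-2)

E[X^3] = d^3M/dt^3 |_{t=0} = 22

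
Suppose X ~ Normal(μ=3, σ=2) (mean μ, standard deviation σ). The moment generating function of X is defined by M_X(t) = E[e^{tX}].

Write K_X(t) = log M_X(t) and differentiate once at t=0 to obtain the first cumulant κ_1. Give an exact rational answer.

M_X(t) = e^(2*t^2 + 3*t)
K_X(t) = log M_X(t) = 2*t^2 + 3*t
dK/dt = 4*t + 3

κ_1 = dK/dt |_{t=0} = 3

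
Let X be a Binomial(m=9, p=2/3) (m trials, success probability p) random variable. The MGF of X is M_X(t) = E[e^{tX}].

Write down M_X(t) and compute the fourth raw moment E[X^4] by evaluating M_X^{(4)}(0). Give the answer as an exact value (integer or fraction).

M_X(t) = (2*e^(t)/3 + 1/3)^9

E[X^4] = d^4M/dt^4 |_{t=0} = 5170/3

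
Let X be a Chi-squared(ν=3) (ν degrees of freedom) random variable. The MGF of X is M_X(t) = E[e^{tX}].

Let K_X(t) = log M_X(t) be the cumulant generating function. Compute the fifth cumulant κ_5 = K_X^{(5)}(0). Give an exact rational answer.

κ_5 = d^5K/dt^5 |_{t=0} = 1152

M_X(t) = (1 - 2*t)^(-3/2)
K_X(t) = log M_X(t) = -3*log(1 - 2*t)/2
dK/dt = -3/(2*t - 1)
d^2K/dt^2 = 6/(4*t^2 - 4*t + 1)
d^3K/dt^3 = -24/(8*t^3 - 12*t^2 + 6*t - 1)
d^4K/dt^4 = 144/(16*t^4 - 32*t^3 + 24*t^2 - 8*t + 1)
d^5K/dt^5 = -1152/(32*t^5 - 80*t^4 + 80*t^3 - 40*t^2 + 10*t - 1)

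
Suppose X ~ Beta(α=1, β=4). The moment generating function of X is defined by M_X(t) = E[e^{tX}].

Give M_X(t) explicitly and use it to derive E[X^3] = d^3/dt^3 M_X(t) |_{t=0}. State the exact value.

E[X^3] = d^3M/dt^3 |_{t=0} = 1/35

M_X(t) = ₁F₁(1; 5; t)
dM/dt = ₁F₁(2; 6; t)/5
d^2M/dt^2 = ₁F₁(3; 7; t)/15
d^3M/dt^3 = ₁F₁(4; 8; t)/35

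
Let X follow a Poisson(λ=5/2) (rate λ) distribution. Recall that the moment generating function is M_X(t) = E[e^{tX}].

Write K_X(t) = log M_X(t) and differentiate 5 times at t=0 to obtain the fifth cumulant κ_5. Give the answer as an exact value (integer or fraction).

κ_5 = K^(5)(0) = 5/2

M_X(t) = e^(5*e^(t)/2 - 5/2)
K_X(t) = log M_X(t) = 5*e^(t)/2 - 5/2
K^(5)(t) = 5*e^(t)/2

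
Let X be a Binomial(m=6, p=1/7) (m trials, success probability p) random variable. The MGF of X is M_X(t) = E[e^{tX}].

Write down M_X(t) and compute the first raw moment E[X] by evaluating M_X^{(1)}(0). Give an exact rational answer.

E[X] = M′(0) = 6/7

M_X(t) = (e^(t)/7 + 6/7)^6
M′(t) = 6*e^(6*t)/117649 + 180*e^(5*t)/117649 + 2160*e^(4*t)/117649 + 12960*e^(3*t)/117649 + 38880*e^(2*t)/117649 + 46656*e^(t)/117649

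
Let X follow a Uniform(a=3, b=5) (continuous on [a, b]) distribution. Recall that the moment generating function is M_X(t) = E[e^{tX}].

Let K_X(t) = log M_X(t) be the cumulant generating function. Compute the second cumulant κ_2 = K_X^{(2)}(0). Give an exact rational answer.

κ_2 = K′′(0) = 1/3

M_X(t) = (e^(5*t) - e^(3*t))/(2*t)
K_X(t) = log M_X(t) = -log(t) + log(e^(5*t) - e^(3*t)) - log(2)
K′(t) = (5*t*e^(2*t) - 3*t - e^(2*t) + 1)/(t*e^(2*t) - t)
K′′(t) = (-4*t^2*e^(2*t) + e^(4*t) - 2*e^(2*t) + 1)/(t^2*e^(4*t) - 2*t^2*e^(2*t) + t^2)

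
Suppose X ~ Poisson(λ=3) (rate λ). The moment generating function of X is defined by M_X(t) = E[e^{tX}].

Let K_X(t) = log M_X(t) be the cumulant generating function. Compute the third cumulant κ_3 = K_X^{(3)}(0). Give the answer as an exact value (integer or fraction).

M_X(t) = e^(3*e^(t) - 3)
K_X(t) = log M_X(t) = 3*e^(t) - 3
K^(3)(t) = 3*e^(t)

κ_3 = K^(3)(0) = 3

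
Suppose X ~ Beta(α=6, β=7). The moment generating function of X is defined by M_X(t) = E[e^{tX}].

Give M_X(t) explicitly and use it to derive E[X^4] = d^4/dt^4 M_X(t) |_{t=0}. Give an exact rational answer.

E[X^4] = M′′′′(0) = 9/130

M_X(t) = ₁F₁(6; 13; t)
M′(t) = 6*₁F₁(7; 14; t)/13
M′′(t) = 3*₁F₁(8; 15; t)/13
M′′′(t) = 8*₁F₁(9; 16; t)/65
M′′′′(t) = 9*₁F₁(10; 17; t)/130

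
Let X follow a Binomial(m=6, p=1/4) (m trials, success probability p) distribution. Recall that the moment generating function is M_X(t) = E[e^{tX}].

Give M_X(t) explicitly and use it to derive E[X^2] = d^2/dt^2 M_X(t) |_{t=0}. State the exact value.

M_X(t) = (e^(t)/4 + 3/4)^6
M′(t) = 3*e^(6*t)/2048 + 45*e^(5*t)/2048 + 135*e^(4*t)/1024 + 405*e^(3*t)/1024 + 1215*e^(2*t)/2048 + 729*e^(t)/2048
M′′(t) = 9*e^(6*t)/1024 + 225*e^(5*t)/2048 + 135*e^(4*t)/256 + 1215*e^(3*t)/1024 + 1215*e^(2*t)/1024 + 729*e^(t)/2048

E[X^2] = M′′(0) = 27/8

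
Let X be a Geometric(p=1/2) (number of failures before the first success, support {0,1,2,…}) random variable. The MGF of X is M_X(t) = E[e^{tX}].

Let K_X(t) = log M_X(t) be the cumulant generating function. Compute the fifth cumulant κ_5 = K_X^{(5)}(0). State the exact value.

κ_5 = K^(5)(0) = 150

M_X(t) = 1/(2*(1 - e^(t)/2))
K_X(t) = log M_X(t) = -log(1 - e^(t)/2) - log(2)
K^(5)(t) = (-2*e^(4*t) - 44*e^(3*t) - 88*e^(2*t) - 16*e^(t))/(e^(5*t) - 10*e^(4*t) + 40*e^(3*t) - 80*e^(2*t) + 80*e^(t) - 32)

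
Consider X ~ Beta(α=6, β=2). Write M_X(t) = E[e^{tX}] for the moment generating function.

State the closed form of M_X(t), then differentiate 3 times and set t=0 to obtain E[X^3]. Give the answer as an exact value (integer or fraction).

E[X^3] = d^3M/dt^3 |_{t=0} = 7/15

M_X(t) = ₁F₁(6; 8; t)
dM/dt = 3*₁F₁(7; 9; t)/4
d^2M/dt^2 = 7*₁F₁(8; 10; t)/12
d^3M/dt^3 = 7*₁F₁(9; 11; t)/15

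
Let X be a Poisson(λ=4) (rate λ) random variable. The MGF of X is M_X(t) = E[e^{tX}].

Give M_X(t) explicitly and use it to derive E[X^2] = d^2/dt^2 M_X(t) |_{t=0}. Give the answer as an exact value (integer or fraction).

M_X(t) = e^(4*e^(t) - 4)
M^(2)(t) = (16*e^(2*t)*e^(4*e^(t)) + 4*e^(t)*e^(4*e^(t)))*e^(-4)

E[X^2] = M^(2)(0) = 20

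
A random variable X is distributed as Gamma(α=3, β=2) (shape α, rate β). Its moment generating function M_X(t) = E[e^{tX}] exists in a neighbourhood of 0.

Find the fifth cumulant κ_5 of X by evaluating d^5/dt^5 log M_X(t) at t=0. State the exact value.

κ_5 = K′′′′′(0) = 9/4

M_X(t) = 8/(2 - t)^3
K_X(t) = log M_X(t) = -3*log(2 - t) + 3*log(2)
K′(t) = -3/(t - 2)
K′′(t) = 3/(t^2 - 4*t + 4)
K′′′(t) = -6/(t^3 - 6*t^2 + 12*t - 8)
K′′′′(t) = 18/(t^4 - 8*t^3 + 24*t^2 - 32*t + 16)
K′′′′′(t) = -72/(t^5 - 10*t^4 + 40*t^3 - 80*t^2 + 80*t - 32)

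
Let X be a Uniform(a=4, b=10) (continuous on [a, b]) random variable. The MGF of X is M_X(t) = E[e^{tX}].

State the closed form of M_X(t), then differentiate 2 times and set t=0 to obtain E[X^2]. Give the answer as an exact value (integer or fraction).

M_X(t) = (e^(10*t) - e^(4*t))/(6*t)
M^(2)(t) = (50*t^2*e^(10*t) - 8*t^2*e^(4*t) - 10*t*e^(10*t) + 4*t*e^(4*t) + e^(10*t) - e^(4*t))/(3*t^3)

E[X^2] = M^(2)(0) = 52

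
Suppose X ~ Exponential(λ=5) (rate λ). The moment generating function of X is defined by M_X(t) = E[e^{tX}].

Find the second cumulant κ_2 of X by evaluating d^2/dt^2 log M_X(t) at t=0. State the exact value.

κ_2 = D^2[K](0) = 1/25

M_X(t) = 5/(5 - t)
K_X(t) = log M_X(t) = -log(5 - t) + log(5)
D^2[K](t) = 1/(t^2 - 10*t + 25)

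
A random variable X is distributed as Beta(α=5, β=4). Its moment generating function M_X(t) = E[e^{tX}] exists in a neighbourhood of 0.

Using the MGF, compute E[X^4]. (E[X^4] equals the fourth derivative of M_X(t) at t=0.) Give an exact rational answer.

E[X^4] = D^4[M](0) = 14/99

M_X(t) = ₁F₁(5; 9; t)
D^4[M](t) = 14*₁F₁(9; 13; t)/99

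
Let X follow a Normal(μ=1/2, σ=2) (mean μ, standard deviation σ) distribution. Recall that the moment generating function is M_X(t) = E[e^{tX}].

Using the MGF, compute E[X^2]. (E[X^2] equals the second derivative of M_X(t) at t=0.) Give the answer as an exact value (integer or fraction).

M_X(t) = e^(2*t^2 + t/2)
dM/dt = 4*t*e^(t/2)*e^(2*t^2) + e^(t/2)*e^(2*t^2)/2
d^2M/dt^2 = 16*t^2*e^(t/2)*e^(2*t^2) + 4*t*e^(t/2)*e^(2*t^2) + 17*e^(t/2)*e^(2*t^2)/4

E[X^2] = d^2M/dt^2 |_{t=0} = 17/4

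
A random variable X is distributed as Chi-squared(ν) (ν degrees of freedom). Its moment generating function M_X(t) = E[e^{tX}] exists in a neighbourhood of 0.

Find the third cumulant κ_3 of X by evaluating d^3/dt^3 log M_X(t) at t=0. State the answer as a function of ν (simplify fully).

M_X(t) = (1 - 2*t)^(-ν/2)
K_X(t) = log M_X(t) = -ν*log(1 - 2*t)/2
K′(t) = -ν/(2*t - 1)
K′′(t) = 2*ν/(4*t^2 - 4*t + 1)
K′′′(t) = -8*ν/(8*t^3 - 12*t^2 + 6*t - 1)

κ_3 = K′′′(0) = 8*ν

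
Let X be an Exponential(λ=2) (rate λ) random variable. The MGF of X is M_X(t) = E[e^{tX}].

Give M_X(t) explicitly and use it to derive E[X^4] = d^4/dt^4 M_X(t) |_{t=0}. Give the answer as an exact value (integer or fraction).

E[X^4] = D^4[M](0) = 3/2

M_X(t) = 2/(2 - t)
D^4[M](t) = -48/(t^5 - 10*t^4 + 40*t^3 - 80*t^2 + 80*t - 32)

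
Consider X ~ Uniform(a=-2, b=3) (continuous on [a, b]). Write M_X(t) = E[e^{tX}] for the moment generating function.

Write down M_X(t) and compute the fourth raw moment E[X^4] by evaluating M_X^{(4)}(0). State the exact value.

M_X(t) = (e^(3*t) - e^(-2*t))/(5*t)
M′(t) = (3*t*e^(5*t) + 2*t - e^(5*t) + 1)*e^(-2*t)/(5*t^2)
M′′(t) = (9*t^2*e^(5*t) - 4*t^2 - 6*t*e^(5*t) - 4*t + 2*e^(5*t) - 2)*e^(-2*t)/(5*t^3)
M′′′(t) = (27*t^3*e^(5*t) + 8*t^3 - 27*t^2*e^(5*t) + 12*t^2 + 18*t*e^(5*t) + 12*t - 6*e^(5*t) + 6)*e^(-2*t)/(5*t^4)
M′′′′(t) = (81*t^4*e^(5*t) - 16*t^4 - 108*t^3*e^(5*t) - 32*t^3 + 108*t^2*e^(5*t) - 48*t^2 - 72*t*e^(5*t) - 48*t + 24*e^(5*t) - 24)*e^(-2*t)/(5*t^5)

E[X^4] = M′′′′(0) = 11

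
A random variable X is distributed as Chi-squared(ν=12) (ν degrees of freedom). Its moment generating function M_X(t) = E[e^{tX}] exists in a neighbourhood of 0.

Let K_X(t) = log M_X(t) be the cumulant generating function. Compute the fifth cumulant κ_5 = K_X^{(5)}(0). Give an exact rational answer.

κ_5 = d^5K/dt^5 |_{t=0} = 4608

M_X(t) = (1 - 2*t)^(-6)
K_X(t) = log M_X(t) = -6*log(1 - 2*t)
dK/dt = -12/(2*t - 1)
d^2K/dt^2 = 24/(4*t^2 - 4*t + 1)
d^3K/dt^3 = -96/(8*t^3 - 12*t^2 + 6*t - 1)
d^4K/dt^4 = 576/(16*t^4 - 32*t^3 + 24*t^2 - 8*t + 1)
d^5K/dt^5 = -4608/(32*t^5 - 80*t^4 + 80*t^3 - 40*t^2 + 10*t - 1)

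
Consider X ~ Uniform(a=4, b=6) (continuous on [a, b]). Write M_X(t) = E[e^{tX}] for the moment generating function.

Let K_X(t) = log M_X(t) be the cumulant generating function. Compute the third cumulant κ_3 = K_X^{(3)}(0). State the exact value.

κ_3 = K′′′(0) = 0

M_X(t) = (e^(6*t) - e^(4*t))/(2*t)
K_X(t) = log M_X(t) = -log(t) + log(e^(6*t) - e^(4*t)) - log(2)
K′(t) = (6*t*e^(2*t) - 4*t - e^(2*t) + 1)/(t*e^(2*t) - t)
K′′(t) = (-4*t^2*e^(2*t) + e^(4*t) - 2*e^(2*t) + 1)/(t^2*e^(4*t) - 2*t^2*e^(2*t) + t^2)
K′′′(t) = (8*t^3*e^(4*t) + 8*t^3*e^(2*t) - 2*e^(6*t) + 6*e^(4*t) - 6*e^(2*t) + 2)/(t^3*e^(6*t) - 3*t^3*e^(4*t) + 3*t^3*e^(2*t) - t^3)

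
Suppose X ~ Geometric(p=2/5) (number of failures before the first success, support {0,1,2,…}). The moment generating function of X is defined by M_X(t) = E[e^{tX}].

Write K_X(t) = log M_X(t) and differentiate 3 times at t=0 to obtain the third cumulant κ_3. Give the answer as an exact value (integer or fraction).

M_X(t) = 2/(5*(1 - 3*e^(t)/5))
K_X(t) = log M_X(t) = -log(1 - 3*e^(t)/5) - log(5) + log(2)
K′(t) = -3*e^(t)/(3*e^(t) - 5)
K′′(t) = 15*e^(t)/(9*e^(2*t) - 30*e^(t) + 25)
K′′′(t) = (-45*e^(2*t) - 75*e^(t))/(27*e^(3*t) - 135*e^(2*t) + 225*e^(t) - 125)

κ_3 = K′′′(0) = 15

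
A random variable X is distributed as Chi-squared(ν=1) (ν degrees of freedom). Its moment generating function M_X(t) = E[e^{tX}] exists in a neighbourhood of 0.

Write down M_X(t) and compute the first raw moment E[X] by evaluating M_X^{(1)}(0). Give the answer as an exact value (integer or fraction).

M_X(t) = 1/√(1 - 2*t)
M′(t) = -1/(2*t*√(1 - 2*t) - √(1 - 2*t))

E[X] = M′(0) = 1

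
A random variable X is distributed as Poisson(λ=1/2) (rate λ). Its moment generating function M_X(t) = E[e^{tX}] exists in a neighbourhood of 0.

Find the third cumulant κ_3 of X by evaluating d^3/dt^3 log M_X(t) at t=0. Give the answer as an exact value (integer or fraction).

κ_3 = d^3K/dt^3 |_{t=0} = 1/2

M_X(t) = e^(e^(t)/2 - 1/2)
K_X(t) = log M_X(t) = e^(t)/2 - 1/2
dK/dt = e^(t)/2
d^2K/dt^2 = e^(t)/2
d^3K/dt^3 = e^(t)/2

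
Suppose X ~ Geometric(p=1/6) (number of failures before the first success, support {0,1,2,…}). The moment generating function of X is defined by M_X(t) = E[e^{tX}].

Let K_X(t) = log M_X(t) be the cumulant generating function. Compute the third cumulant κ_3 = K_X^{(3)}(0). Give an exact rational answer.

M_X(t) = 1/(6*(1 - 5*e^(t)/6))
K_X(t) = log M_X(t) = -log(1 - 5*e^(t)/6) - log(6)
K^(3)(t) = (-150*e^(2*t) - 180*e^(t))/(125*e^(3*t) - 450*e^(2*t) + 540*e^(t) - 216)

κ_3 = K^(3)(0) = 330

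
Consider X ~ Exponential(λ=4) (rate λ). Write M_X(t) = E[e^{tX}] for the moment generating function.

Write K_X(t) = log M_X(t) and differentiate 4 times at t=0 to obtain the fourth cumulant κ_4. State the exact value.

κ_4 = D^4[K](0) = 3/128

M_X(t) = 4/(4 - t)
K_X(t) = log M_X(t) = -log(4 - t) + 2*log(2)
D^4[K](t) = 6/(t^4 - 16*t^3 + 96*t^2 - 256*t + 256)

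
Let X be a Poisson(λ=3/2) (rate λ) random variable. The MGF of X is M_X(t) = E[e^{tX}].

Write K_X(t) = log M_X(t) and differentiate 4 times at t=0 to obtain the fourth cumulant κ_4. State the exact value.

κ_4 = K′′′′(0) = 3/2

M_X(t) = e^(3*e^(t)/2 - 3/2)
K_X(t) = log M_X(t) = 3*e^(t)/2 - 3/2
K′(t) = 3*e^(t)/2
K′′(t) = 3*e^(t)/2
K′′′(t) = 3*e^(t)/2
K′′′′(t) = 3*e^(t)/2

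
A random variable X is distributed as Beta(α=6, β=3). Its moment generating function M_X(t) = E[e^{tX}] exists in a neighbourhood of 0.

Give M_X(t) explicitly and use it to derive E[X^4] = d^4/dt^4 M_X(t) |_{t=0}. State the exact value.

M_X(t) = ₁F₁(6; 9; t)
D^4[M](t) = 14*₁F₁(10; 13; t)/55

E[X^4] = D^4[M](0) = 14/55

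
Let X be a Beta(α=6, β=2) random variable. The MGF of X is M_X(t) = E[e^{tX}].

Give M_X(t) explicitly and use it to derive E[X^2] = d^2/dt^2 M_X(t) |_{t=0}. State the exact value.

M_X(t) = ₁F₁(6; 8; t)
M^(2)(t) = 7*₁F₁(8; 10; t)/12

E[X^2] = M^(2)(0) = 7/12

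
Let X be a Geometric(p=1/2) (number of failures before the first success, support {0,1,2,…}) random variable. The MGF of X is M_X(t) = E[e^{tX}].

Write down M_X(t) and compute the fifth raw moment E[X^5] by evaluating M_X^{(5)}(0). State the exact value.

E[X^5] = D^5[M](0) = 541

M_X(t) = 1/(2*(1 - e^(t)/2))
D^5[M](t) = (e^(5*t) + 52*e^(4*t) + 264*e^(3*t) + 208*e^(2*t) + 16*e^(t))/(e^(6*t) - 12*e^(5*t) + 60*e^(4*t) - 160*e^(3*t) + 240*e^(2*t) - 192*e^(t) + 64)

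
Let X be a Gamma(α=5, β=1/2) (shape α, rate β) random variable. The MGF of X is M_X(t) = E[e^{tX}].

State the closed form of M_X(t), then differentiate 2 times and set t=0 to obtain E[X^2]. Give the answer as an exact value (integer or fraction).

E[X^2] = D^2[M](0) = 120

M_X(t) = 1/(32*(1/2 - t)^5)
D^2[M](t) = -120/(128*t^7 - 448*t^6 + 672*t^5 - 560*t^4 + 280*t^3 - 84*t^2 + 14*t - 1)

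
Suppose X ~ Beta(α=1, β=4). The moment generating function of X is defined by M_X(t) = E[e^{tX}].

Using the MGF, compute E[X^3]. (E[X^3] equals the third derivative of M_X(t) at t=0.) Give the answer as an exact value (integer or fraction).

M_X(t) = ₁F₁(1; 5; t)
D^3[M](t) = ₁F₁(4; 8; t)/35

E[X^3] = D^3[M](0) = 1/35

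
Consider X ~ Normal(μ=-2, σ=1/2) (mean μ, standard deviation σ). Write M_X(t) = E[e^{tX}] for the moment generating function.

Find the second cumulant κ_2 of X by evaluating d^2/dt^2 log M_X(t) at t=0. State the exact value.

M_X(t) = e^(t^2/8 - 2*t)
K_X(t) = log M_X(t) = t^2/8 - 2*t
K^(2)(t) = 1/4

κ_2 = K^(2)(0) = 1/4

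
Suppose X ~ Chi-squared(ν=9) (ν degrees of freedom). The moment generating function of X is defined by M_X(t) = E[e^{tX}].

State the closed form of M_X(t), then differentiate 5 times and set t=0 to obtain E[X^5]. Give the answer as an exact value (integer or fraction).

M_X(t) = (1 - 2*t)^(-9/2)

E[X^5] = D^5[M](0) = 328185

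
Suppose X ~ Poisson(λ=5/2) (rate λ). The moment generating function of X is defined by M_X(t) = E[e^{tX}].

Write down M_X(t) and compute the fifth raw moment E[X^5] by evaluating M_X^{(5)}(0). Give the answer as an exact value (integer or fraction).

E[X^5] = M^(5)(0) = 31205/32

M_X(t) = e^(5*e^(t)/2 - 5/2)
M^(5)(t) = (3125*e^(5*t)*e^(5*e^(t)/2) + 12500*e^(4*t)*e^(5*e^(t)/2) + 12500*e^(3*t)*e^(5*e^(t)/2) + 3000*e^(2*t)*e^(5*e^(t)/2) + 80*e^(t)*e^(5*e^(t)/2))*e^(-5/2)/32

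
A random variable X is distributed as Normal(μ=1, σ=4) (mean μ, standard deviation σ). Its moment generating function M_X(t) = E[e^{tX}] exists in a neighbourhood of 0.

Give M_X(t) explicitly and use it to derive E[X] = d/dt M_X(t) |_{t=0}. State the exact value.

M_X(t) = e^(8*t^2 + t)
dM/dt = 16*t*e^(t)*e^(8*t^2) + e^(t)*e^(8*t^2)

E[X] = dM/dt |_{t=0} = 1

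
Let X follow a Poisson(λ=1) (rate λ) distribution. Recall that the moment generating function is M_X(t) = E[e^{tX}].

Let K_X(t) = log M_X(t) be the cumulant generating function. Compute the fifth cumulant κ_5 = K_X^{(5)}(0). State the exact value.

M_X(t) = e^(e^(t) - 1)
K_X(t) = log M_X(t) = e^(t) - 1
K^(5)(t) = e^(t)

κ_5 = K^(5)(0) = 1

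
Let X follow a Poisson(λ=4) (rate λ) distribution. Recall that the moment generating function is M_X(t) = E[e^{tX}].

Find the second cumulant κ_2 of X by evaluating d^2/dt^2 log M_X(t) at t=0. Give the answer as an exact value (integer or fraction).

M_X(t) = e^(4*e^(t) - 4)
K_X(t) = log M_X(t) = 4*e^(t) - 4
K^(2)(t) = 4*e^(t)

κ_2 = K^(2)(0) = 4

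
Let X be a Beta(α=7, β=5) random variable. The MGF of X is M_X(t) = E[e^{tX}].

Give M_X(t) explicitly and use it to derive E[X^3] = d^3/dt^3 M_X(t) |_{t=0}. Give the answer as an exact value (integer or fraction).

M_X(t) = ₁F₁(7; 12; t)
M′(t) = 7*₁F₁(8; 13; t)/12
M′′(t) = 14*₁F₁(9; 14; t)/39
M′′′(t) = 3*₁F₁(10; 15; t)/13

E[X^3] = M′′′(0) = 3/13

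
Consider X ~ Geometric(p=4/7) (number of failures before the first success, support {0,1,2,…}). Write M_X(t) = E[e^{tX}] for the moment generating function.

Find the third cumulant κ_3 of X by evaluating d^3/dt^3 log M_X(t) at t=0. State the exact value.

κ_3 = D^3[K](0) = 105/32

M_X(t) = 4/(7*(1 - 3*e^(t)/7))
K_X(t) = log M_X(t) = -log(1 - 3*e^(t)/7) - log(7) + 2*log(2)
D^3[K](t) = (-63*e^(2*t) - 147*e^(t))/(27*e^(3*t) - 189*e^(2*t) + 441*e^(t) - 343)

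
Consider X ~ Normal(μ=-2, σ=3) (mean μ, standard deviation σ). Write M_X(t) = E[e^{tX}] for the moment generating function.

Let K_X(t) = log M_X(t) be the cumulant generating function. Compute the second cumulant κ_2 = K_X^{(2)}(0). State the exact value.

κ_2 = D^2[K](0) = 9

M_X(t) = e^(9*t^2/2 - 2*t)
K_X(t) = log M_X(t) = 9*t^2/2 - 2*t
D^2[K](t) = 9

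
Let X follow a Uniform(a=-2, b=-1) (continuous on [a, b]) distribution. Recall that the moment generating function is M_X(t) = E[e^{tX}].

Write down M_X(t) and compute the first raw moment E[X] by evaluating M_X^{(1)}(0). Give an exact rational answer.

M_X(t) = (e^(-t) - e^(-2*t))/t
D[M](t) = (-t*e^(t) + 2*t - e^(t) + 1)*e^(-2*t)/t^2

E[X] = D[M](0) = -3/2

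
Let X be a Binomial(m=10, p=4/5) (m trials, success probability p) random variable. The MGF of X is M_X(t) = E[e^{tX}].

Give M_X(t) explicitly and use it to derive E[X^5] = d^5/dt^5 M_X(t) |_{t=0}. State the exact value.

M_X(t) = (4*e^(t)/5 + 1/5)^10

E[X^5] = d^5M/dt^5 |_{t=0} = 25400552/625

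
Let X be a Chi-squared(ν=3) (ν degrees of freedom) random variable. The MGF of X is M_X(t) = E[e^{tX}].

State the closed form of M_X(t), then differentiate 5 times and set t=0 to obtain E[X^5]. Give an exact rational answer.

M_X(t) = (1 - 2*t)^(-3/2)
D^5[M](t) = 10395/(64*t^6*√(1 - 2*t) - 192*t^5*√(1 - 2*t) + 240*t^4*√(1 - 2*t) - 160*t^3*√(1 - 2*t) + 60*t^2*√(1 - 2*t) - 12*t*√(1 - 2*t) + √(1 - 2*t))

E[X^5] = D^5[M](0) = 10395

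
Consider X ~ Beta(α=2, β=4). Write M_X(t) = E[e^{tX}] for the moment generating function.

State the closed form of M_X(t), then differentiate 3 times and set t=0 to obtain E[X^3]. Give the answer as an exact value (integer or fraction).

M_X(t) = ₁F₁(2; 6; t)
M^(3)(t) = ₁F₁(5; 9; t)/14

E[X^3] = M^(3)(0) = 1/14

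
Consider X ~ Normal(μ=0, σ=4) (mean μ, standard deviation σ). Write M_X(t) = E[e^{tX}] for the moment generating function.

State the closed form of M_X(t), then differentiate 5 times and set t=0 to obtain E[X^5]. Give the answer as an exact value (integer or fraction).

M_X(t) = e^(8*t^2)
dM/dt = 16*t*e^(8*t^2)
d^2M/dt^2 = 256*t^2*e^(8*t^2) + 16*e^(8*t^2)
d^3M/dt^3 = 4096*t^3*e^(8*t^2) + 768*t*e^(8*t^2)
d^4M/dt^4 = 65536*t^4*e^(8*t^2) + 24576*t^2*e^(8*t^2) + 768*e^(8*t^2)
d^5M/dt^5 = 1048576*t^5*e^(8*t^2) + 655360*t^3*e^(8*t^2) + 61440*t*e^(8*t^2)

E[X^5] = d^5M/dt^5 |_{t=0} = 0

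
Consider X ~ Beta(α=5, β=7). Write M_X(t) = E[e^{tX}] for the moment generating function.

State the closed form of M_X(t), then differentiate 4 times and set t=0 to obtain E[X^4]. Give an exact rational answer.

E[X^4] = d^4M/dt^4 |_{t=0} = 2/39

M_X(t) = ₁F₁(5; 12; t)
dM/dt = 5*₁F₁(6; 13; t)/12
d^2M/dt^2 = 5*₁F₁(7; 14; t)/26
d^3M/dt^3 = 5*₁F₁(8; 15; t)/52
d^4M/dt^4 = 2*₁F₁(9; 16; t)/39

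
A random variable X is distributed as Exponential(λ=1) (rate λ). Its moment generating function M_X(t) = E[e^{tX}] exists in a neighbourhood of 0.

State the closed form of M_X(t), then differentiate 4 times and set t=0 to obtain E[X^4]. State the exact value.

E[X^4] = d^4M/dt^4 |_{t=0} = 24

M_X(t) = 1/(1 - t)
dM/dt = 1/(t^2 - 2*t + 1)
d^2M/dt^2 = -2/(t^3 - 3*t^2 + 3*t - 1)
d^3M/dt^3 = 6/(t^4 - 4*t^3 + 6*t^2 - 4*t + 1)
d^4M/dt^4 = -24/(t^5 - 5*t^4 + 10*t^3 - 10*t^2 + 5*t - 1)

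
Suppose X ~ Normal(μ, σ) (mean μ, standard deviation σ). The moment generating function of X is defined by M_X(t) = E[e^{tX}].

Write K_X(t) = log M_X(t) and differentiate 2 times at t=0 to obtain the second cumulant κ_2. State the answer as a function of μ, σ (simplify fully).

κ_2 = D^2[K](0) = σ^2

M_X(t) = e^(μ*t + σ^2*t^2/2)
K_X(t) = log M_X(t) = μ*t + σ^2*t^2/2
D^2[K](t) = σ^2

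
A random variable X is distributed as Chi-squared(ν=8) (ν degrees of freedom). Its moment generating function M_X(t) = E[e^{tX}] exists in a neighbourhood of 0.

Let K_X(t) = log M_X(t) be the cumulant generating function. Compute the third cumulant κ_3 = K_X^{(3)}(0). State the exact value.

κ_3 = K′′′(0) = 64

M_X(t) = (1 - 2*t)^(-4)
K_X(t) = log M_X(t) = -4*log(1 - 2*t)
K′(t) = -8/(2*t - 1)
K′′(t) = 16/(4*t^2 - 4*t + 1)
K′′′(t) = -64/(8*t^3 - 12*t^2 + 6*t - 1)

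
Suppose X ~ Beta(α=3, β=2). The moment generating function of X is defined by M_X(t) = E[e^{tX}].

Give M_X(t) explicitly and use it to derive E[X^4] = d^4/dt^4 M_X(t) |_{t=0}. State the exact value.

E[X^4] = d^4M/dt^4 |_{t=0} = 3/14

M_X(t) = ₁F₁(3; 5; t)
dM/dt = 3*₁F₁(4; 6; t)/5
d^2M/dt^2 = 2*₁F₁(5; 7; t)/5
d^3M/dt^3 = 2*₁F₁(6; 8; t)/7
d^4M/dt^4 = 3*₁F₁(7; 9; t)/14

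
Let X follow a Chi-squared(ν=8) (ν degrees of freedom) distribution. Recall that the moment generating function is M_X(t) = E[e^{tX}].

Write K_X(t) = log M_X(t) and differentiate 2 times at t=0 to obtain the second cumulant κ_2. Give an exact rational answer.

κ_2 = K^(2)(0) = 16

M_X(t) = (1 - 2*t)^(-4)
K_X(t) = log M_X(t) = -4*log(1 - 2*t)
K^(2)(t) = 16/(4*t^2 - 4*t + 1)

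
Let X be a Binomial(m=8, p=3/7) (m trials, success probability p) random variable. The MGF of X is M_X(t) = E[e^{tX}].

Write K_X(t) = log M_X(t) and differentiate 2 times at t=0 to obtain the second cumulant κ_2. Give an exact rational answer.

M_X(t) = (3*e^(t)/7 + 4/7)^8
K_X(t) = log M_X(t) = 8*log(3*e^(t)/7 + 4/7)
K^(2)(t) = 96*e^(t)/(9*e^(2*t) + 24*e^(t) + 16)

κ_2 = K^(2)(0) = 96/49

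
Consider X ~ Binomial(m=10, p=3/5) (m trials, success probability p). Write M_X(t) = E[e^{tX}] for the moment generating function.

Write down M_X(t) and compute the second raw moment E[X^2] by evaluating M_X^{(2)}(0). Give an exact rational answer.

M_X(t) = (3*e^(t)/5 + 2/5)^10

E[X^2] = D^2[M](0) = 192/5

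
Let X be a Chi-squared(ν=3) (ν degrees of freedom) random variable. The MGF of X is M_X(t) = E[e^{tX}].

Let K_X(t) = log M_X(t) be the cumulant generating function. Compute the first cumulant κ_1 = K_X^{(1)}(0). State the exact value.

κ_1 = dK/dt |_{t=0} = 3

M_X(t) = (1 - 2*t)^(-3/2)
K_X(t) = log M_X(t) = -3*log(1 - 2*t)/2
dK/dt = -3/(2*t - 1)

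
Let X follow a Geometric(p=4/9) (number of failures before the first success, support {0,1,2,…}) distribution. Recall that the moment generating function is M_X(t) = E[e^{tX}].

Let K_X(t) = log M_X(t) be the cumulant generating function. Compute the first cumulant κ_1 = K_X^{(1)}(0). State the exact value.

M_X(t) = 4/(9*(1 - 5*e^(t)/9))
K_X(t) = log M_X(t) = -log(1 - 5*e^(t)/9) - 2*log(3) + 2*log(2)
K′(t) = -5*e^(t)/(5*e^(t) - 9)

κ_1 = K′(0) = 5/4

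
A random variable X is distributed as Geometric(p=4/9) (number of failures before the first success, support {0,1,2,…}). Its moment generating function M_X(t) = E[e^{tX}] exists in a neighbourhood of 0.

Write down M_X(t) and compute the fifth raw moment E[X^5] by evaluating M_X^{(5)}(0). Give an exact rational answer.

M_X(t) = 4/(9*(1 - 5*e^(t)/9))
M′(t) = 20*e^(t)/(25*e^(2*t) - 90*e^(t) + 81)
M′′(t) = (-100*e^(2*t) - 180*e^(t))/(125*e^(3*t) - 675*e^(2*t) + 1215*e^(t) - 729)
M′′′(t) = (500*e^(3*t) + 3600*e^(2*t) + 1620*e^(t))/(625*e^(4*t) - 4500*e^(3*t) + 12150*e^(2*t) - 14580*e^(t) + 6561)
M′′′′(t) = (-2500*e^(4*t) - 49500*e^(3*t) - 89100*e^(2*t) - 14580*e^(t))/(3125*e^(5*t) - 28125*e^(4*t) + 101250*e^(3*t) - 182250*e^(2*t) + 164025*e^(t) - 59049)

E[X^5] = M′′′′′(0) = 165535/128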